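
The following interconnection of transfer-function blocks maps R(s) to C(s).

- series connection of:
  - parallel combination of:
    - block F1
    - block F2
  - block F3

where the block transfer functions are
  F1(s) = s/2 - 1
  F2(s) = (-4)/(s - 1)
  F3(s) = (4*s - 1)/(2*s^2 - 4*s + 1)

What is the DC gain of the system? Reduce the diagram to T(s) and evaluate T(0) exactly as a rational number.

Step 1: add F1, F2 (parallel); result (s^2 - 3*s - 6)/(2*s - 2)
Step 2: cascade (F1+F2), F3; result (4*s^3 - 13*s^2 - 21*s + 6)/(4*s^3 - 12*s^2 + 10*s - 2)
DC gain: substitute s = 0 into T(s) from step 2: T(0) = 6/(-2) = -3.

Final answer: -3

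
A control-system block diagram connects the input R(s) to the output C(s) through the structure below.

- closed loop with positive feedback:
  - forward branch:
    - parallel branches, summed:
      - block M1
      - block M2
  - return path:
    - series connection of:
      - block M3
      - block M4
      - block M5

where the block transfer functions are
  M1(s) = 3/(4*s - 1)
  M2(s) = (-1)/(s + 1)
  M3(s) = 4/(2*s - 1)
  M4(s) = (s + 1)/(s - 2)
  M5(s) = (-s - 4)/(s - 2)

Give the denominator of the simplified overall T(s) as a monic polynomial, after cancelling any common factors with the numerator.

The answer is s^5 - 15*s^4/4 + 15*s^3/8 + 25*s^2/8 + 5*s + 17/2.

Reasoning:
Step 1. parallel reduction of M1, M2: (4 - s)/(4*s^2 + 3*s - 1)
Step 2. multiply M3, M4, M5 (series): (-4*s^2 - 20*s - 16)/(2*s^3 - 9*s^2 + 12*s - 4)
Step 3. apply the feedback formula to (M1+M2), (M3*M4*M5): (-2*s^4 + 17*s^3 - 48*s^2 + 52*s - 16)/(8*s^5 - 30*s^4 + 15*s^3 + 25*s^2 + 40*s + 68)
The result of step 3 is T(s) in lowest terms. Its denominator has leading coefficient 8; dividing the denominator through by 8 makes it monic.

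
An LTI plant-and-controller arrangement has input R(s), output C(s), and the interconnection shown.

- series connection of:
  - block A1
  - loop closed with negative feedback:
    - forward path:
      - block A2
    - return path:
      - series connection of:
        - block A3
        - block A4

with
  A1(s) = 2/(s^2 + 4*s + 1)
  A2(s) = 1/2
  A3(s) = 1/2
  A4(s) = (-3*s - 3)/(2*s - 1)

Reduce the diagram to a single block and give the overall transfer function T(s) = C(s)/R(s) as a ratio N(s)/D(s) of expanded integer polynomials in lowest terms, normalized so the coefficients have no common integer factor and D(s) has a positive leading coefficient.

Step 1: series reduction of A3, A4 = (-3*s - 3)/(4*s - 2)
Step 2: close the feedback loop around A2, (A3*A4) = (4*s - 2)/(5*s - 7)
Step 3: cascade A1, [A2/(1+A2*(A3*A4))], giving the overall T(s)

Final answer: (8*s - 4)/(5*s^3 + 13*s^2 - 23*s - 7)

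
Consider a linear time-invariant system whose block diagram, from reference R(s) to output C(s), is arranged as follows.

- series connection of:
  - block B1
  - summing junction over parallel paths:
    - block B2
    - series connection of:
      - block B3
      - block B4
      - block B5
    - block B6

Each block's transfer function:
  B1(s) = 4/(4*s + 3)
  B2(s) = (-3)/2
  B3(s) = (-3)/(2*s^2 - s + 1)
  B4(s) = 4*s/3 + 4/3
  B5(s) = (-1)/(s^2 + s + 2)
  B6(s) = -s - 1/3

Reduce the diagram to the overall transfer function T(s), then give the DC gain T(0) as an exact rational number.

Step 1 - series reduction of B3, B4, B5; result (4*s + 4)/(2*s^4 + s^3 + 4*s^2 - s + 2)
Step 2 - sum the parallel branches B2, (B3*B4*B5), B6; result (-12*s^5 - 28*s^4 - 35*s^3 - 38*s^2 + 23*s + 2)/(12*s^4 + 6*s^3 + 24*s^2 - 6*s + 12)
Step 3 - reduce the series chain B1, (B2+(B3*B4*B5)+B6); result (-24*s^5 - 56*s^4 - 70*s^3 - 76*s^2 + 46*s + 4)/(24*s^5 + 30*s^4 + 57*s^3 + 24*s^2 + 15*s + 18)
DC gain: substitute s = 0 into T(s) from step 3: T(0) = 4/18 = 2/9.

Final answer: 2/9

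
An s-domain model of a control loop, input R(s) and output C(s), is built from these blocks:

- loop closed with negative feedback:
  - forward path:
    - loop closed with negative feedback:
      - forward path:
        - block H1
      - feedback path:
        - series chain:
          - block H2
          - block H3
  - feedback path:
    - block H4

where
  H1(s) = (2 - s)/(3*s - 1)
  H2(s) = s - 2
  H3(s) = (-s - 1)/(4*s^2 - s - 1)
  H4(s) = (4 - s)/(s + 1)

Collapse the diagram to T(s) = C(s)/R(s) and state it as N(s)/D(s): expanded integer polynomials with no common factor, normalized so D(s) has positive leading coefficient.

1. cascade H2, H3 gives (-s^2 + s + 2)/(4*s^2 - s - 1)
2. collapse the loop (H1 forward, (H2*H3) return) gives (-4*s^3 + 9*s^2 - s - 2)/(13*s^3 - 10*s^2 - 2*s + 5)
3. apply the feedback formula to [H1/(1+H1*(H2*H3))], H4: this yields T(s), and no further normalization is needed

Final answer: (-4*s^4 + 5*s^3 + 8*s^2 - 3*s - 2)/(17*s^4 - 22*s^3 + 25*s^2 + s - 3)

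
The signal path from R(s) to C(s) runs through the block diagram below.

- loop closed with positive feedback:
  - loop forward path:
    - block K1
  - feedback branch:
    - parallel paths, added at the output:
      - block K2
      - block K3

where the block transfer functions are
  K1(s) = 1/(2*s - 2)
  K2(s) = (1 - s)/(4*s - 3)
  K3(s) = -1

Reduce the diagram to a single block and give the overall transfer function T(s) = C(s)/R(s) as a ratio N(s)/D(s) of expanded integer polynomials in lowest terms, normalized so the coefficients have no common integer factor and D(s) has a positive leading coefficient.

Step 1 - parallel reduction of K2, K3: (4 - 5*s)/(4*s - 3)
Step 2 - apply the feedback formula to K1, (K2+K3); the result is T(s) itself (integer coefficients, no common factor, positive leading denominator coefficient)

Therefore the answer is (4*s - 3)/(8*s^2 - 9*s + 2).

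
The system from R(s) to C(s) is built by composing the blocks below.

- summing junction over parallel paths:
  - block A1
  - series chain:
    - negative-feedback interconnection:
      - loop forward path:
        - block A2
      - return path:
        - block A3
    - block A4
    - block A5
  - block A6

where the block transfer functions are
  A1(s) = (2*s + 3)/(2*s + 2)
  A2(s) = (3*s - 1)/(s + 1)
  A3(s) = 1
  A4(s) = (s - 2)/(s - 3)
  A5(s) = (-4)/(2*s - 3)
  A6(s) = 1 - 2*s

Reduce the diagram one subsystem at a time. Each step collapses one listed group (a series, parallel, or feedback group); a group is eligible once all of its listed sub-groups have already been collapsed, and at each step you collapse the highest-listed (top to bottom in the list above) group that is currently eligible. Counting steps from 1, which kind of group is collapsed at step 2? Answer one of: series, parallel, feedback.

Step 1: apply the feedback formula to A2, A3
Step 2: series reduction of [A2/(1+A2*A3)], A4, A5
Step 3: parallel reduction of A1, ([A2/(1+A2*A3)]*A4*A5), A6
The group at step 2 is a series group.

Hence the answer: series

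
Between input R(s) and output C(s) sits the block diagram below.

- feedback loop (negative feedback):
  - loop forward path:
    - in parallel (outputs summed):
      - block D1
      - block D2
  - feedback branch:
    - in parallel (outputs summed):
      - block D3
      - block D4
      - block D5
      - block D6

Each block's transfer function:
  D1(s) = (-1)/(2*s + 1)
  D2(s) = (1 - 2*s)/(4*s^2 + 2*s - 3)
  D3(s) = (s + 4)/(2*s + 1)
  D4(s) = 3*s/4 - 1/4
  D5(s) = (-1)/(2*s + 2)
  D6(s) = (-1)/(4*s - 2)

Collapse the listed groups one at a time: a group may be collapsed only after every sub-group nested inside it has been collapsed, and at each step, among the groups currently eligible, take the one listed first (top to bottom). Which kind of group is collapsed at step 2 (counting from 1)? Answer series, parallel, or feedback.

1. reduce the parallel group D1, D2
2. reduce the parallel group D3, D4, D5, D6
3. feedback reduction of (D1+D2), (D3+D4+D5+D6)
Step 2: parallel.

Therefore the answer is parallel.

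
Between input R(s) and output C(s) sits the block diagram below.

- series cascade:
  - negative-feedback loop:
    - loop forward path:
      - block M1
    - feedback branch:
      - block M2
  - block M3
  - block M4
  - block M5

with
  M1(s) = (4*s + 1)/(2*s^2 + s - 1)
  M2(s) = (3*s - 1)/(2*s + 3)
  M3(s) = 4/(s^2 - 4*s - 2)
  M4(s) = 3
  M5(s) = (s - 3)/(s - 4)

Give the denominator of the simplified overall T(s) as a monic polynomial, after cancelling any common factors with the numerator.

[1] feedback reduction of M1, M2 = (8*s^2 + 14*s + 3)/(4*s^3 + 20*s^2 - 4)
[2] cascade [M1/(1+M1*M2)], M3, M4, M5 = (24*s^3 - 30*s^2 - 117*s - 27)/(s^6 - 3*s^5 - 26*s^4 + 77*s^3 + 48*s^2 - 14*s - 8)
That last expression is T(s), already simplified, and its denominator is already monic.

Therefore the answer is s^6 - 3*s^5 - 26*s^4 + 77*s^3 + 48*s^2 - 14*s - 8.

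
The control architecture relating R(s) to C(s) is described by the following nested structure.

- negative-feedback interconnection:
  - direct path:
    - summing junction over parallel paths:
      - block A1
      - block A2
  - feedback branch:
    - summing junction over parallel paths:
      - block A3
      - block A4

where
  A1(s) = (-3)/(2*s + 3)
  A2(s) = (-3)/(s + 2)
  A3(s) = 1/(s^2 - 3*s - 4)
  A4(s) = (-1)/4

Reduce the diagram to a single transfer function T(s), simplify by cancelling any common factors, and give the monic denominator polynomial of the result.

1. combine A1, A2 in parallel -> (-9*s - 15)/(2*s^2 + 7*s + 6)
2. sum the parallel branches A3, A4 -> (-s^2 + 3*s + 8)/(4*s^2 - 12*s - 16)
3. close the feedback loop around (A1+A2), (A3+A4) -> (-36*s^3 + 48*s^2 + 324*s + 240)/(8*s^4 + 13*s^3 - 104*s^2 - 301*s - 216)
That last expression is T(s), already simplified. Scaling its denominator by 1/8 (the reciprocal of the leading coefficient) yields the monic denominator.

Hence the answer: s^4 + 13*s^3/8 - 13*s^2 - 301*s/8 - 27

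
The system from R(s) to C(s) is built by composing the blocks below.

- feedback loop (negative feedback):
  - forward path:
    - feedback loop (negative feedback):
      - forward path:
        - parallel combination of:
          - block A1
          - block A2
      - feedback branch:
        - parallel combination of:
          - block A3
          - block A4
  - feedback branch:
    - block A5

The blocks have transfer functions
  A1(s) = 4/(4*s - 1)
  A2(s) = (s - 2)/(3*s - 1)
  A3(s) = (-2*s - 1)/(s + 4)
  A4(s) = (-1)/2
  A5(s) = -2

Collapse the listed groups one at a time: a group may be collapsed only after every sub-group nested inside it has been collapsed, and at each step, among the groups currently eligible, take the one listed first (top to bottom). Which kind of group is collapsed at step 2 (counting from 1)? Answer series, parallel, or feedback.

Step 1. add A1, A2 (parallel)
Step 2. parallel reduction of A3, A4
Step 3. reduce the feedback loop with forward (A1+A2) and return (A3+A4)
Step 4. feedback reduction of [(A1+A2)/(1+(A1+A2)*(A3+A4))], A5
At step 2 the group reduced is parallel.

Final answer: parallel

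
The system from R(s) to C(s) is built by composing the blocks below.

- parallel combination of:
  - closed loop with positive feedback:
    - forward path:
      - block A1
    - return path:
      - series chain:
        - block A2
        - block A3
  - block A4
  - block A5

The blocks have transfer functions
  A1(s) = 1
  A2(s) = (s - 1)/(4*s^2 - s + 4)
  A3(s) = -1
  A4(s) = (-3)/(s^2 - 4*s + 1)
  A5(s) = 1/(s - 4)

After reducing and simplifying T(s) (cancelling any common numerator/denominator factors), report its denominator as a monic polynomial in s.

Step 1 - cascade A2, A3, giving (1 - s)/(4*s^2 - s + 4)
Step 2 - collapse the loop (A1 forward, (A2*A3) return), giving (4*s^2 - s + 4)/(4*s^2 + 3)
Step 3 - sum the parallel branches [A1/(1-A1*(A2*A3))], A4, A5, giving (4*s^5 - 29*s^4 + 52*s^3 - 10*s^2 + 51*s + 23)/(4*s^5 - 32*s^4 + 71*s^3 - 40*s^2 + 51*s - 12)
No further cancellation is possible in the step-3 result, so that is T(s). Its denominator becomes monic after dividing by the leading coefficient 4.

Answer: s^5 - 8*s^4 + 71*s^3/4 - 10*s^2 + 51*s/4 - 3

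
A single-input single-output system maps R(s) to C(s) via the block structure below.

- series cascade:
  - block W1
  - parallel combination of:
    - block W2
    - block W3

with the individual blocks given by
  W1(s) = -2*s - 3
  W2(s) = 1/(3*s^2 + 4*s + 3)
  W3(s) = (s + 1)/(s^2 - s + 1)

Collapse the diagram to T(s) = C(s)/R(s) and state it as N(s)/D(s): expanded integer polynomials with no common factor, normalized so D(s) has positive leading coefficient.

Step 1: combine W2, W3 in parallel: (3*s^3 + 8*s^2 + 6*s + 4)/(3*s^4 + s^3 + 2*s^2 + s + 3)
Step 2: multiply W1, (W2+W3) (series): this yields T(s), and no further normalization is needed

Final answer: (-6*s^4 - 25*s^3 - 36*s^2 - 26*s - 12)/(3*s^4 + s^3 + 2*s^2 + s + 3)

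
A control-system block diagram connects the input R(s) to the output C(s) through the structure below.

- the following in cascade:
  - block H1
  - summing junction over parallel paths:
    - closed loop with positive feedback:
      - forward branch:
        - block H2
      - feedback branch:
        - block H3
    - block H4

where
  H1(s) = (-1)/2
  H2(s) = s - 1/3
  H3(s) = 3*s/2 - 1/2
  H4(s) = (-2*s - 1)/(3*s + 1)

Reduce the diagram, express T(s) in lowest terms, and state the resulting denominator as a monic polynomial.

1. feedback reduction of H2, H3 gives (2 - 6*s)/(9*s^2 - 6*s - 5)
2. sum the parallel branches [H2/(1-H2*H3)], H4 gives (-18*s^3 - 15*s^2 + 16*s + 7)/(27*s^3 - 9*s^2 - 21*s - 5)
3. combine H1, ([H2/(1-H2*H3)]+H4) in series gives (18*s^3 + 15*s^2 - 16*s - 7)/(54*s^3 - 18*s^2 - 42*s - 10)
That last expression is T(s), already simplified. Scaling its denominator by 1/54 (the reciprocal of the leading coefficient) yields the monic denominator.

Final answer: s^3 - s^2/3 - 7*s/9 - 5/27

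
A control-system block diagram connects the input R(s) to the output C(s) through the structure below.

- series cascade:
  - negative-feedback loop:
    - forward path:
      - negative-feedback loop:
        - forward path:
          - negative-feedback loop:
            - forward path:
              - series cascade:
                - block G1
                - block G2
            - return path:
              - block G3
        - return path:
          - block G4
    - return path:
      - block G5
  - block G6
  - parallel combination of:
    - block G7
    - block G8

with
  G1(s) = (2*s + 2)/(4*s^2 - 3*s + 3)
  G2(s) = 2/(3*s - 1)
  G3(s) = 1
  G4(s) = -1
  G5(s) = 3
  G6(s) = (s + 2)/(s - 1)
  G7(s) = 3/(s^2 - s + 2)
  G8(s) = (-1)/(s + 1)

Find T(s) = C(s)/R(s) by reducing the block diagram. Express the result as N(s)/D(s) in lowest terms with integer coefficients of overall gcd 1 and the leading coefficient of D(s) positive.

[1] multiply G1, G2 (series) -> (4*s + 4)/(12*s^3 - 13*s^2 + 12*s - 3)
[2] reduce the feedback loop with forward (G1*G2) and return G3 -> (4*s + 4)/(12*s^3 - 13*s^2 + 16*s + 1)
[3] reduce the feedback loop with forward [(G1*G2)/(1+(G1*G2)*G3)] and return G4 -> (4*s + 4)/(12*s^3 - 13*s^2 + 12*s - 3)
[4] close the feedback loop around [[(G1*G2)/(1+(G1*G2)*G3)]/(1+[(G1*G2)/(1+(G1*G2)*G3)]*G4)], G5 -> (4*s + 4)/(12*s^3 - 13*s^2 + 24*s + 9)
[5] reduce the parallel group G7, G8 -> (-s^2 + 4*s + 1)/(s^3 + s + 2)
[6] combine [[[(G1*G2)/(1+(G1*G2)*G3)]/(1+[(G1*G2)/(1+(G1*G2)*G3)]*G4)]/(1+[[(G1*G2)/(1+(G1*G2)*G3)]/(1+[(G1*G2)/(1+(G1*G2)*G3)]*G4)]*G5)], G6, (G7+G8) in series, which is the overall transfer function T(s) = C(s)/R(s) in lowest terms

Final answer: (-4*s^3 + 8*s^2 + 36*s + 8)/(12*s^6 - 37*s^5 + 86*s^4 - 102*s^3 + 80*s^2 - 21*s - 18)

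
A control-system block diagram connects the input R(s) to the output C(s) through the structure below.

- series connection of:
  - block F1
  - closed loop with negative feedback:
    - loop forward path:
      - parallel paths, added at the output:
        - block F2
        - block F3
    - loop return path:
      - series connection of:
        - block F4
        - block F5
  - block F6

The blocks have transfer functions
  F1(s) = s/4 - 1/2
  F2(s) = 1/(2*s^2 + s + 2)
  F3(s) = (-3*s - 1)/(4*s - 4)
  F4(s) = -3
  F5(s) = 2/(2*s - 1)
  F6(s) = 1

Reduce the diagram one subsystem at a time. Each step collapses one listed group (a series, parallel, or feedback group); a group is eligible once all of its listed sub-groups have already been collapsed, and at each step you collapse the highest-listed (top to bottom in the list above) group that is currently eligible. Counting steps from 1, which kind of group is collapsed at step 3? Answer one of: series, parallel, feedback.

(1) add F2, F3 (parallel)
(2) reduce the series chain F4, F5
(3) reduce the feedback loop with forward (F2+F3) and return (F4*F5)
(4) combine F1, [(F2+F3)/(1+(F2+F3)*(F4*F5))], F6 in series
At step 3 the group reduced is feedback.

Answer: feedback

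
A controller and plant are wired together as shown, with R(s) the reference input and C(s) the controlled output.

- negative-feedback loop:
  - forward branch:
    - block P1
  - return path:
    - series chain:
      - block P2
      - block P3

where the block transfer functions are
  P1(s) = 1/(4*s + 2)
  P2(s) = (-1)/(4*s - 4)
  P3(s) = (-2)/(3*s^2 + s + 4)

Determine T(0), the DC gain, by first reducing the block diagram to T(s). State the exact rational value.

First reduce the diagram to T(s).

(1) series reduction of P2, P3: 1/(6*s^3 - 4*s^2 + 6*s - 8)
(2) collapse the loop (P1 forward, (P2*P3) return): (6*s^3 - 4*s^2 + 6*s - 8)/(24*s^4 - 4*s^3 + 16*s^2 - 20*s - 15)
That last expression is T(s); at s = 0 only the constant terms survive, so T(0) = -8/(-15) = 8/15.

Answer: 8/15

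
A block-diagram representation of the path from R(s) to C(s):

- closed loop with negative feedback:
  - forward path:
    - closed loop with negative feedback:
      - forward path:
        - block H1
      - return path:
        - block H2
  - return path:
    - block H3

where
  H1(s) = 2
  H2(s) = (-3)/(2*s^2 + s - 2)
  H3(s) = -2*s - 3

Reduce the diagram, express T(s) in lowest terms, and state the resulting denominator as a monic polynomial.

(1) collapse the loop (H1 forward, H2 return) = (4*s^2 + 2*s - 4)/(2*s^2 + s - 8)
(2) feedback reduction of [H1/(1+H1*H2)], H3 = (-4*s^2 - 2*s + 4)/(8*s^3 + 14*s^2 - 3*s - 4)
The result of step 2 is T(s) in lowest terms. Its denominator has leading coefficient 8; dividing the denominator through by 8 makes it monic.

Hence the answer: s^3 + 7*s^2/4 - 3*s/8 - 1/2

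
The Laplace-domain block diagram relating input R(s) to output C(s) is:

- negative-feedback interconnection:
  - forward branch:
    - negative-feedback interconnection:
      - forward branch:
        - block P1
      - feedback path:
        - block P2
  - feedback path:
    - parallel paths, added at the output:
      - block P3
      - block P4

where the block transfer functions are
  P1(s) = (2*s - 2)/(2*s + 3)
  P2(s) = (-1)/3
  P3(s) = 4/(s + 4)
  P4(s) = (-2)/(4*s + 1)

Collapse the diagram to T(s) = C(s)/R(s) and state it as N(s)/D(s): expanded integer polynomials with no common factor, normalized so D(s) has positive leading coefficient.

Reducing step by step:

Step 1: reduce the feedback loop with forward P1 and return P2 = (6*s - 6)/(4*s + 11)
Step 2: add P3, P4 (parallel) = (14*s - 4)/(4*s^2 + 17*s + 4)
Step 3: apply the feedback formula to [P1/(1+P1*P2)], (P3+P4): this yields T(s), and no further normalization is needed

Answer: (24*s^3 + 78*s^2 - 78*s - 24)/(16*s^3 + 196*s^2 + 95*s + 68)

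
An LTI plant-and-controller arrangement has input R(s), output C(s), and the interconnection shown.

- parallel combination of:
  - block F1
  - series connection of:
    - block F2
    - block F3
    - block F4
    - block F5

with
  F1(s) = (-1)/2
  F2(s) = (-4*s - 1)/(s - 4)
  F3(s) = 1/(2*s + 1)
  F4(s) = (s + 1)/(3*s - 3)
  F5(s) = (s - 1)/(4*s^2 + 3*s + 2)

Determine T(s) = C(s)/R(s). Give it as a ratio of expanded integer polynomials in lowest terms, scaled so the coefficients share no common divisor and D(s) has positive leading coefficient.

Reducing step by step:

Step 1. reduce the series chain F2, F3, F4, F5, giving (-4*s^2 - 5*s - 1)/(24*s^4 - 66*s^3 - 99*s^2 - 78*s - 24)
Step 2. combine F1, (F2*F3*F4*F5) in parallel: this yields T(s), and no further normalization is needed

Answer: (-24*s^4 + 66*s^3 + 91*s^2 + 68*s + 22)/(48*s^4 - 132*s^3 - 198*s^2 - 156*s - 48)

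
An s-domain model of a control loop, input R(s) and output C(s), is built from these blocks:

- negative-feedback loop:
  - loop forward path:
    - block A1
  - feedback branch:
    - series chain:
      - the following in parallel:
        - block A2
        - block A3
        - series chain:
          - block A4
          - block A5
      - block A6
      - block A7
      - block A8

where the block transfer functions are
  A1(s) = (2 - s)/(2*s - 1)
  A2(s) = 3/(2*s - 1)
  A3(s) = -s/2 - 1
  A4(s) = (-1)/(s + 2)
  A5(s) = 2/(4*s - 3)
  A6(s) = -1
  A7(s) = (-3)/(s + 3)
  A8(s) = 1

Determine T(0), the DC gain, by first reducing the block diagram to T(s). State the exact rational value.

Answer: -6/25

Working:
[1] reduce the series chain A4, A5 = (-2)/(4*s^2 + 5*s - 6)
[2] reduce the parallel group A2, A3, (A4*A5) = (-8*s^4 - 22*s^3 + 29*s^2 + 50*s - 44)/(16*s^3 + 12*s^2 - 34*s + 12)
[3] cascade (A2+A3+(A4*A5)), A6, A7, A8 = (-24*s^4 - 66*s^3 + 87*s^2 + 150*s - 132)/(16*s^4 + 60*s^3 + 2*s^2 - 90*s + 36)
[4] reduce the feedback loop with forward A1 and return ((A2+A3+(A4*A5))*A6*A7*A8) = (-16*s^5 - 28*s^4 + 118*s^3 + 94*s^2 - 216*s + 72)/(56*s^5 + 122*s^4 - 275*s^3 - 158*s^2 + 594*s - 300)
DC gain: substitute s = 0 into T(s) from step 4: T(0) = 72/(-300) = -6/25.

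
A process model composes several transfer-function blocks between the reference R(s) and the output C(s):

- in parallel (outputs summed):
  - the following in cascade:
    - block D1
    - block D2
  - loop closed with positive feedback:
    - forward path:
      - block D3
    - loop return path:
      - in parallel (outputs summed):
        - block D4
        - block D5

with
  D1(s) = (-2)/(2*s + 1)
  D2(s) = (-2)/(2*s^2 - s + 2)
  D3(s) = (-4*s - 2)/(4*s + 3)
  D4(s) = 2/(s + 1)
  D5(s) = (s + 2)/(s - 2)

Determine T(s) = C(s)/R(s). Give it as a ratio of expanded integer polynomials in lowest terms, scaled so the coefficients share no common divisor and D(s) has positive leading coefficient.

Reducing step by step:

Step 1. combine D1, D2 in series gives 4/(4*s^3 + 3*s + 2)
Step 2. add D4, D5 (parallel) gives (s^2 + 5*s - 2)/(s^2 - s - 2)
Step 3. reduce the feedback loop with forward D3 and return (D4+D5) gives (-4*s^3 + 2*s^2 + 10*s + 4)/(8*s^3 + 21*s^2 - 9*s - 10)
Step 4. sum the parallel branches (D1*D2), [D3/(1-D3*(D4+D5))], giving the overall T(s)

Answer: (-16*s^6 + 8*s^5 + 28*s^4 + 46*s^3 + 118*s^2 - 4*s - 32)/(32*s^6 + 84*s^5 - 12*s^4 + 39*s^3 + 15*s^2 - 48*s - 20)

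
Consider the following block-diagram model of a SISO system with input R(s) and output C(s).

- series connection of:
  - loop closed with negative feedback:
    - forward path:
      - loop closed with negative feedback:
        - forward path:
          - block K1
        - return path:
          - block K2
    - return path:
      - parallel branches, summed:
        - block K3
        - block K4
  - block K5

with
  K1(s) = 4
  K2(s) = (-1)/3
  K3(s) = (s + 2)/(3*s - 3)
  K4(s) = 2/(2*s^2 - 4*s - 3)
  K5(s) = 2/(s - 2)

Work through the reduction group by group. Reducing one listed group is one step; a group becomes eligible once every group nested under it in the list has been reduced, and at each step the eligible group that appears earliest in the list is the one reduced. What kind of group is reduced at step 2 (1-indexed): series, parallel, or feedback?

1. collapse the loop (K1 forward, K2 return)
2. add K3, K4 (parallel)
3. apply the feedback formula to [K1/(1+K1*K2)], (K3+K4)
4. multiply [[K1/(1+K1*K2)]/(1+[K1/(1+K1*K2)]*(K3+K4))], K5 (series)
At step 2 the group reduced is parallel.

Answer: parallel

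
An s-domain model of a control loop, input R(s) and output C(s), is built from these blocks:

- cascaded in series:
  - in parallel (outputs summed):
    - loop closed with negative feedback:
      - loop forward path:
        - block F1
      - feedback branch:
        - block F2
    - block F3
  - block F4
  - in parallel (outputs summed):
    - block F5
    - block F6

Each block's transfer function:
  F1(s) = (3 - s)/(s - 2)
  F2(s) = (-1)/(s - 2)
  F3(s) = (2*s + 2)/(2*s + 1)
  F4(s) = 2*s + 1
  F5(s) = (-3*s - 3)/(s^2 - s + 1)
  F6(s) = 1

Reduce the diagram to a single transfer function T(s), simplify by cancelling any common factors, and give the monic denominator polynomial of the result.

Reducing step by step:

(1) feedback reduction of F1, F2: (-s^2 + 5*s - 6)/(s^2 - 3*s + 1)
(2) combine [F1/(1+F1*F2)], F3 in parallel: (5*s^2 - 11*s - 4)/(2*s^3 - 5*s^2 - s + 1)
(3) add F5, F6 (parallel): (s^2 - 4*s - 2)/(s^2 - s + 1)
(4) series reduction of ([F1/(1+F1*F2)]+F3), F4, (F5+F6): (5*s^4 - 31*s^3 + 30*s^2 + 38*s + 8)/(s^4 - 4*s^3 + 5*s^2 - 4*s + 1)
Step 4 gives the fully reduced T(s), with no common factor left to cancel. The denominator is already monic (leading coefficient 1).

Answer: s^4 - 4*s^3 + 5*s^2 - 4*s + 1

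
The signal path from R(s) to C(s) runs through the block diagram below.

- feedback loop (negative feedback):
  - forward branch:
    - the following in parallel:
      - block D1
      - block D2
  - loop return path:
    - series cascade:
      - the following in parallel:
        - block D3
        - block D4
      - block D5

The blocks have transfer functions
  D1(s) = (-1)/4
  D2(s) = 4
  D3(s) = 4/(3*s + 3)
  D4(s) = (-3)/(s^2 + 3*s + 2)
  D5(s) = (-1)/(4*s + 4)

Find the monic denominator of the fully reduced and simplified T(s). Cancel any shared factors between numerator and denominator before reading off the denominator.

The answer is s^3 + 4*s^2 + 15*s/4 + 37/16.

Reasoning:
Step 1: sum the parallel branches D1, D2: 15/4
Step 2: parallel reduction of D3, D4: (4*s - 1)/(3*s^2 + 9*s + 6)
Step 3: multiply (D3+D4), D5 (series): (1 - 4*s)/(12*s^3 + 48*s^2 + 60*s + 24)
Step 4: collapse the loop ((D1+D2) forward, ((D3+D4)*D5) return): (60*s^3 + 240*s^2 + 300*s + 120)/(16*s^3 + 64*s^2 + 60*s + 37)
The result of step 4 is T(s) in lowest terms. Its denominator has leading coefficient 16; dividing the denominator through by 16 makes it monic.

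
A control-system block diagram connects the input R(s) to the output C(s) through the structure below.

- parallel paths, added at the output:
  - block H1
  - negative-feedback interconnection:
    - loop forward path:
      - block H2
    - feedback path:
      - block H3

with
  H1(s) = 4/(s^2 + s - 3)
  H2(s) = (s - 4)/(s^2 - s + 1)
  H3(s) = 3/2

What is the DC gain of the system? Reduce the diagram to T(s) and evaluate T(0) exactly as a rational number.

Answer: -8/15

Working:
Step 1: apply the feedback formula to H2, H3: (2*s - 8)/(2*s^2 + s - 10)
Step 2: sum the parallel branches H1, [H2/(1+H2*H3)]: (2*s^3 + 2*s^2 - 10*s - 16)/(2*s^4 + 3*s^3 - 15*s^2 - 13*s + 30)
Evaluating the step-2 result (the overall T(s)) at s = 0 gives T(0) = -16/30 = -8/15.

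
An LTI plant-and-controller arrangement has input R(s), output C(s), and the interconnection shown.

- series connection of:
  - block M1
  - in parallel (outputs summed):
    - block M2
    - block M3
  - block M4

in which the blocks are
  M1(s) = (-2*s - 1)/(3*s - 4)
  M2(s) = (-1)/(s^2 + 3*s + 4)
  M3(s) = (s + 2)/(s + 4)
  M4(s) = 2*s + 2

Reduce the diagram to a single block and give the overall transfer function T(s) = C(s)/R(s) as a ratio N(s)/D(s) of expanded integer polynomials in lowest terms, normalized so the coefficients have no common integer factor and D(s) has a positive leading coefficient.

1. add M2, M3 (parallel) = (s^3 + 5*s^2 + 9*s + 4)/(s^3 + 7*s^2 + 16*s + 16)
2. multiply M1, (M2+M3), M4 (series), giving the overall T(s)

Therefore the answer is (-4*s^5 - 26*s^4 - 68*s^3 - 80*s^2 - 42*s - 8)/(3*s^4 + 17*s^3 + 20*s^2 - 16*s - 64).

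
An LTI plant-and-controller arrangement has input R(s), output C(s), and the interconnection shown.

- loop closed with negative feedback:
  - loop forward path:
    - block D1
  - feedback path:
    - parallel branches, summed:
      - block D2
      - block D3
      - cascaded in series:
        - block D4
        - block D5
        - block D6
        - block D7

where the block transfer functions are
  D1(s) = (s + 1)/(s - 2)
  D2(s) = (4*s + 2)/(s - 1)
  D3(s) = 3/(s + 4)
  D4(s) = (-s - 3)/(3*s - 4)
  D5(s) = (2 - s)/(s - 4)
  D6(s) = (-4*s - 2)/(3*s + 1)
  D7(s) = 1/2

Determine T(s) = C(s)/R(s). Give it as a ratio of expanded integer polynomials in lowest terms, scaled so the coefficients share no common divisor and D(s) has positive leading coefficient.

(1) combine D4, D5, D6, D7 in series: (-2*s^3 - 3*s^2 + 11*s + 6)/(9*s^3 - 45*s^2 + 32*s + 16)
(2) sum the parallel branches D2, D3, (D4*D5*D6*D7): (34*s^5 - 762*s^3 + 562*s^2 + 470*s + 56)/(9*s^5 - 18*s^4 - 139*s^3 + 292*s^2 - 80*s - 64)
(3) close the feedback loop around D1, (D2+D3+(D4*D5*D6*D7)): this yields T(s), and no further normalization is needed

Therefore the answer is (9*s^6 - 9*s^5 - 157*s^4 + 153*s^3 + 212*s^2 - 144*s - 64)/(43*s^6 - 2*s^5 - 865*s^4 + 370*s^3 + 368*s^2 + 622*s + 184).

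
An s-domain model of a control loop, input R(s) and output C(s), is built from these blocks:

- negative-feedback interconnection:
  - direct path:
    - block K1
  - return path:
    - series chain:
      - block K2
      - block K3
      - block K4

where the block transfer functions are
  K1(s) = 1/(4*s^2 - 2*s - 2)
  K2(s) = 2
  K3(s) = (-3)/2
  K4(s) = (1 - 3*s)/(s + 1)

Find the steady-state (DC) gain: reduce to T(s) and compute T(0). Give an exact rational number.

Reducing step by step:

Step 1 - reduce the series chain K2, K3, K4: (9*s - 3)/(s + 1)
Step 2 - reduce the feedback loop with forward K1 and return (K2*K3*K4): (s + 1)/(4*s^3 + 2*s^2 + 5*s - 5)
DC gain: substitute s = 0 into T(s) from step 2: T(0) = 1/(-5) = -1/5.

Answer: -1/5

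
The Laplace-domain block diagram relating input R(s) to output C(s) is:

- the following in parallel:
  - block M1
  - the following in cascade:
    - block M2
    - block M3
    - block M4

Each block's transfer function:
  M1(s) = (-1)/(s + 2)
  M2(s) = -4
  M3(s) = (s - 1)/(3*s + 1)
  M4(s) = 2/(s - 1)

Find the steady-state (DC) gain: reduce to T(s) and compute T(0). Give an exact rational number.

First reduce the diagram to T(s).

[1] cascade M2, M3, M4, giving (-8)/(3*s + 1)
[2] sum the parallel branches M1, (M2*M3*M4), giving (-11*s - 17)/(3*s^2 + 7*s + 2)
Evaluating the step-2 result (the overall T(s)) at s = 0 gives T(0) = -17/2.

Answer: -17/2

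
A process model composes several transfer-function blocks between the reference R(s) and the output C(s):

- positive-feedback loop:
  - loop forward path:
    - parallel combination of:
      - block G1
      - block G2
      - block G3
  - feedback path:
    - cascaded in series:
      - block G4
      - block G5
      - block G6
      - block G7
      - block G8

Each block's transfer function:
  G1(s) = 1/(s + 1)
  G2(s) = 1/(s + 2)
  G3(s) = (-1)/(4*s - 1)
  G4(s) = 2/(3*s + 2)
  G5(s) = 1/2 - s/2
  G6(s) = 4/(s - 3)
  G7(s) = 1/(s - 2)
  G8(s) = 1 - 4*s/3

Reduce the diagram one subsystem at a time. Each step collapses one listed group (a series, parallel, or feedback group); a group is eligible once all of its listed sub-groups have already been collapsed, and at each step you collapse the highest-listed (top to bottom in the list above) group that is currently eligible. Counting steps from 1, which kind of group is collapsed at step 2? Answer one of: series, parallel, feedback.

Reducing step by step:

(1) reduce the parallel group G1, G2, G3
(2) combine G4, G5, G6, G7, G8 in series
(3) close the feedback loop around (G1+G2+G3), (G4*G5*G6*G7*G8)
At step 2 the group reduced is series.

Answer: series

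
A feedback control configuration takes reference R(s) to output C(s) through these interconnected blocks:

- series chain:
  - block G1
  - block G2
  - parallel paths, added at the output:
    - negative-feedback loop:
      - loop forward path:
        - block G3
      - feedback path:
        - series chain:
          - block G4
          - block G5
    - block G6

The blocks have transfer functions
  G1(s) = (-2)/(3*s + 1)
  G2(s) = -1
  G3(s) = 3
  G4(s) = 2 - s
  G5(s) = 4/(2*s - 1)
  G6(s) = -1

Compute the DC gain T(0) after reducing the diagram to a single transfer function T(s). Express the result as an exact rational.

Step 1 - cascade G4, G5: (8 - 4*s)/(2*s - 1)
Step 2 - reduce the feedback loop with forward G3 and return (G4*G5): (3 - 6*s)/(10*s - 23)
Step 3 - combine [G3/(1+G3*(G4*G5))], G6 in parallel: (26 - 16*s)/(10*s - 23)
Step 4 - cascade G1, G2, ([G3/(1+G3*(G4*G5))]+G6): (52 - 32*s)/(30*s^2 - 59*s - 23)
DC gain: substitute s = 0 into T(s) from step 4: T(0) = 52/(-23) = -52/23.

Final answer: -52/23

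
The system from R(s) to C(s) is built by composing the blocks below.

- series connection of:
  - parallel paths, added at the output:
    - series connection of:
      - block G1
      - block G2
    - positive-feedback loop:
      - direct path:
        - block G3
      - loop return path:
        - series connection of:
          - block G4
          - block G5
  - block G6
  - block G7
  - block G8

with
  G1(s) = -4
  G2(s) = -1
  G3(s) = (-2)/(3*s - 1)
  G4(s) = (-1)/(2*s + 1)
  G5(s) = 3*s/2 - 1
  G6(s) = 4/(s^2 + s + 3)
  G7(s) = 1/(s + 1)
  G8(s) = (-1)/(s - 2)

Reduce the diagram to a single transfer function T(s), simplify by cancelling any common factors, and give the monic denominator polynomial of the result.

Reducing step by step:

Step 1. series reduction of G1, G2 gives 4
Step 2. combine G4, G5 in series gives (2 - 3*s)/(4*s + 2)
Step 3. reduce the feedback loop with forward G3 and return (G4*G5) gives (-4*s - 2)/(6*s^2 - 2*s + 1)
Step 4. sum the parallel branches (G1*G2), [G3/(1-G3*(G4*G5))] gives (24*s^2 - 12*s + 2)/(6*s^2 - 2*s + 1)
Step 5. series reduction of ((G1*G2)+[G3/(1-G3*(G4*G5))]), G6, G7, G8 gives (-96*s^2 + 48*s - 8)/(6*s^6 - 2*s^5 + s^4 - 30*s^3 - 26*s^2 + 7*s - 6)
T(s) is the step-5 result (common factors already cancelled). Leading coefficient of the denominator: 6. Divide through by 6 for the monic polynomial.

Answer: s^6 - s^5/3 + s^4/6 - 5*s^3 - 13*s^2/3 + 7*s/6 - 1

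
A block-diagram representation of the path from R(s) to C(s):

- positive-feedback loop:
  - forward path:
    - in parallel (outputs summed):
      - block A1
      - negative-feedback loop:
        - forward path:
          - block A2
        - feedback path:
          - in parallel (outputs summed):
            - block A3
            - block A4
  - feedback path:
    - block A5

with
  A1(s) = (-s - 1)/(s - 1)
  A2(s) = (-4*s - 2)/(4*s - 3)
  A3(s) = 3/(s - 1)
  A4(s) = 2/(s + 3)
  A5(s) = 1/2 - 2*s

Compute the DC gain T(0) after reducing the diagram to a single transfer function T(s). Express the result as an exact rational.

(1) parallel reduction of A3, A4, giving (5*s + 7)/(s^2 + 2*s - 3)
(2) apply the feedback formula to A2, (A3+A4), giving (-4*s^3 - 10*s^2 + 8*s + 6)/(4*s^3 - 15*s^2 - 56*s - 5)
(3) sum the parallel branches A1, [A2/(1+A2*(A3+A4))], giving (-8*s^4 + 5*s^3 + 89*s^2 + 59*s - 1)/(4*s^4 - 19*s^3 - 41*s^2 + 51*s + 5)
(4) reduce the feedback loop with forward (A1+[A2/(1+A2*(A3+A4))]) and return A5, giving (16*s^4 - 10*s^3 - 178*s^2 - 118*s + 2)/(32*s^5 - 36*s^4 - 313*s^3 - 65*s^2 - 39*s - 11)
Evaluating the step-4 result (the overall T(s)) at s = 0 gives T(0) = 2/(-11) = -2/11.

Therefore the answer is -2/11.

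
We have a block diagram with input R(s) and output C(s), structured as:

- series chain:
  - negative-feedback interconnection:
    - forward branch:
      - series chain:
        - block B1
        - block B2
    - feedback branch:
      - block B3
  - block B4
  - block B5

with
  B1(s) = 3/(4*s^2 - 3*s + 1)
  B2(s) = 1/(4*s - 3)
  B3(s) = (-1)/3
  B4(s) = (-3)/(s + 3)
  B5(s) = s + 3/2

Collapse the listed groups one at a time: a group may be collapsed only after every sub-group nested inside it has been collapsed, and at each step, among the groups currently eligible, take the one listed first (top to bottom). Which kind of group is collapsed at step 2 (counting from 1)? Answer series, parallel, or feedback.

The answer is feedback.

Reasoning:
Step 1 - reduce the series chain B1, B2
Step 2 - apply the feedback formula to (B1*B2), B3
Step 3 - cascade [(B1*B2)/(1+(B1*B2)*B3)], B4, B5
So the answer for step 2 is feedback.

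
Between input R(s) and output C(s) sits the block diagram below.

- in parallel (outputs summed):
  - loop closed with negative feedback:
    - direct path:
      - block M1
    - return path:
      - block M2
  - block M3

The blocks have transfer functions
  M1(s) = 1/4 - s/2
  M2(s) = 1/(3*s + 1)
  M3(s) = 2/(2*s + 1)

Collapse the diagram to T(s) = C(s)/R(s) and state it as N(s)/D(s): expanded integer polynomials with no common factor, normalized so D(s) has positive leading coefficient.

Answer: (-6*s^2 + s + 11)/(10*s + 5)

Working:
Step 1 - feedback reduction of M1, M2: (-6*s^2 + s + 1)/(10*s + 5)
Step 2 - sum the parallel branches [M1/(1+M1*M2)], M3, which is the overall transfer function T(s) = C(s)/R(s) in lowest terms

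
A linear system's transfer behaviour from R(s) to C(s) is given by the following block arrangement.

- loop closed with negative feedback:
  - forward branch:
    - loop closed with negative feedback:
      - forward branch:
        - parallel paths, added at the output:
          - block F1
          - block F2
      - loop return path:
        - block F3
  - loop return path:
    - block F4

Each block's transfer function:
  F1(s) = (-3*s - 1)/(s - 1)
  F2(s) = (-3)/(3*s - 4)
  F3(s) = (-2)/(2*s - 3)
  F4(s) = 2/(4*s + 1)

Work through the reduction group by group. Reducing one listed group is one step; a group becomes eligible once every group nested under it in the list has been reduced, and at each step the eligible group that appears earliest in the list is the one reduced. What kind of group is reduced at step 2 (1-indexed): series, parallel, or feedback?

Step 1. parallel reduction of F1, F2
Step 2. reduce the feedback loop with forward (F1+F2) and return F3
Step 3. feedback reduction of [(F1+F2)/(1+(F1+F2)*F3)], F4
At step 2 the group reduced is feedback.

Hence the answer: feedback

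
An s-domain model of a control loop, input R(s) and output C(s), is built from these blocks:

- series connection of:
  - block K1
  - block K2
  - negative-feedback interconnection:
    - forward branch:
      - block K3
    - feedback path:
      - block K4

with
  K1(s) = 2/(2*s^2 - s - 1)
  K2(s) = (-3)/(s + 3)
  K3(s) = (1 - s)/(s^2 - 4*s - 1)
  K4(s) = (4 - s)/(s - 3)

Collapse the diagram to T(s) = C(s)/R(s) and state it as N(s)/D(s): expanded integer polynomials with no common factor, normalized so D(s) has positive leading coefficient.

First reduce the diagram to T(s).

Step 1. close the feedback loop around K3, K4; result (-s^2 + 4*s - 3)/(s^3 - 6*s^2 + 6*s + 7)
Step 2. combine K1, K2, [K3/(1+K3*K4)] in series: this yields T(s), and no further normalization is needed

Answer: (6*s - 18)/(2*s^5 - 5*s^4 - 27*s^3 + 38*s^2 + 67*s + 21)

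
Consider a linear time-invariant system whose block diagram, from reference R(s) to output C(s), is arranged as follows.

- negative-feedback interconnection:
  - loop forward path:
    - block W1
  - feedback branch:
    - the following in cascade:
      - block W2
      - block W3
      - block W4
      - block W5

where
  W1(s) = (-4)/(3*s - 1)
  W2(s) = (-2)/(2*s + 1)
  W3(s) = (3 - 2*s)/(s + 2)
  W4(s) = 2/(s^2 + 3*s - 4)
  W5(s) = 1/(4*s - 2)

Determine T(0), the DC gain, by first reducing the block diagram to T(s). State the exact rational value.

Step 1: combine W2, W3, W4, W5 in series: (4*s - 6)/(4*s^5 + 20*s^4 + 7*s^3 - 37*s^2 - 2*s + 8)
Step 2: close the feedback loop around W1, (W2*W3*W4*W5): (-16*s^5 - 80*s^4 - 28*s^3 + 148*s^2 + 8*s - 32)/(12*s^6 + 56*s^5 + s^4 - 118*s^3 + 31*s^2 + 10*s + 16)
Step 2 gives the overall T(s). Then T(0) = -32/16 = -2.

Answer: -2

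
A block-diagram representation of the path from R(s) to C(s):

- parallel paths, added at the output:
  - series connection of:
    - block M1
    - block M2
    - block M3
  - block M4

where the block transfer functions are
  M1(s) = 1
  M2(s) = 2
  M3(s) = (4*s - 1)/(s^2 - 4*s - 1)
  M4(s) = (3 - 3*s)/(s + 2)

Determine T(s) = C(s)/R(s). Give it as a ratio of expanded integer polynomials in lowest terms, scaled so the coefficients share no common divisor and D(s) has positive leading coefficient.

The answer is (-3*s^3 + 23*s^2 + 5*s - 7)/(s^3 - 2*s^2 - 9*s - 2).

Reasoning:
1. combine M1, M2, M3 in series, giving (8*s - 2)/(s^2 - 4*s - 1)
2. reduce the parallel group (M1*M2*M3), M4, giving the overall T(s)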